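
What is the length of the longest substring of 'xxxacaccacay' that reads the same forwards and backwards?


Scanning 'xxxacaccacay' for palindromic substrings.
Substring at positions 3-10: 'acaccaca'.
Check: reverse('acaccaca') = 'acaccaca' -> palindrome confirmed.
Neighbouring characters ('x' / 'y') break symmetry, so it cannot extend further.
No longer palindromic substring exists; longest length = 8

8


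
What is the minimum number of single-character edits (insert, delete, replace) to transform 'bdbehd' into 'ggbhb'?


Building DP table for s1='bdbehd' (len 6) and s2='ggbhb' (len 5):
       g  g  b  h  b
    0  1  2  3  4  5
  b 1  1  2  2  3  4
  d 2  2  2  3  3  4
  b 3  3  3  2  3  3
  e 4  4  4  3  3  4
  h 5  5  5  4  3  4
  d 6  6  6  5  4  4
Edit distance = dp[6][5] = 4

4


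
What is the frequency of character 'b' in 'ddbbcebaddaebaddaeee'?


Scanning 'ddbbcebaddaebaddaeee' for 'b':
  Position 2: 'b' -> MATCH (count: 1)
  Position 3: 'b' -> MATCH (count: 2)
  Position 6: 'b' -> MATCH (count: 3)
  Position 12: 'b' -> MATCH (count: 4)
Total occurrences of 'b': 4

4


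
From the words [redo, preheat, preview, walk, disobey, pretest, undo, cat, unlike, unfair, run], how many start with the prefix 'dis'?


Checking each word for prefix 'dis':
  'redo' -> no (count: 0)
  'preheat' -> no (count: 0)
  'preview' -> no (count: 0)
  'walk' -> no (count: 0)
  'disobey' -> YES, starts with 'dis' (count: 1)
  'pretest' -> no (count: 1)
  'undo' -> no (count: 1)
  'cat' -> no (count: 1)
  'unlike' -> no (count: 1)
  'unfair' -> no (count: 1)
  'run' -> no (count: 1)
Total with prefix 'dis': 1

1


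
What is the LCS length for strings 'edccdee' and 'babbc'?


DP table for LCS of 'edccdee' and 'babbc':
       b  a  b  b  c
    0  0  0  0  0  0
  e 0  0  0  0  0  0
  d 0  0  0  0  0  0
  c 0  0  0  0  0  1
  c 0  0  0  0  0  1
  d 0  0  0  0  0  1
  e 0  0  0  0  0  1
  e 0  0  0  0  0  1
LCS: 'c'
LCS length = 1

1


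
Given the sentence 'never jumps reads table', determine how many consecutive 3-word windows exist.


Word trigrams from [4] words:
  Trigram 1: (never jumps reads)
  Trigram 2: (jumps reads table)
Total word trigrams: 4 - 2 = 2

2


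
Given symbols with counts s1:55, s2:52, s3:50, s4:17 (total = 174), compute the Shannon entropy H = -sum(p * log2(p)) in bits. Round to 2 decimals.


Computing entropy H = -sum(p_i * log2(p_i)):
  s1: p = 55/174 = 0.3161, -p*log2(p) = 0.5252
  s2: p = 52/174 = 0.2989, -p*log2(p) = 0.5207
  s3: p = 50/174 = 0.2874, -p*log2(p) = 0.5170
  s4: p = 17/174 = 0.0977, -p*log2(p) = 0.3278
H = sum of terms = 1.8907
Rounded to 2 decimals: 1.89

1.89


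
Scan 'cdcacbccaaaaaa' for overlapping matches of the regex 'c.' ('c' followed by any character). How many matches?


Pattern: c. means 'c' followed by any character.
Scanning 'cdcacbccaaaaaa' position-by-position:
  Pos 0: window 'cd' -> MATCH
  Pos 1: window 'dc' -> no
  Pos 2: window 'ca' -> MATCH
  Pos 3: window 'ac' -> no
  Pos 4: window 'cb' -> MATCH
  Pos 5: window 'bc' -> no
  Pos 6: window 'cc' -> MATCH
  Pos 7: window 'ca' -> MATCH
  Pos 8: window 'aa' -> no
  Pos 9: window 'aa' -> no
  Pos 10: window 'aa' -> no
  Pos 11: window 'aa' -> no
  Pos 12: window 'aa' -> no
  Pos 13: window 'a' -> no
Total matches: 5

5


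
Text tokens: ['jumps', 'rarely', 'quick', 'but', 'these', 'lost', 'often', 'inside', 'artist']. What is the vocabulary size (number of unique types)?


Listing all tokens and tracking unique types:
  Token 1: 'jumps' -> NEW (unique so far: 1)
  Token 2: 'rarely' -> NEW (unique so far: 2)
  Token 3: 'quick' -> NEW (unique so far: 3)
  Token 4: 'but' -> NEW (unique so far: 4)
  Token 5: 'these' -> NEW (unique so far: 5)
  Token 6: 'lost' -> NEW (unique so far: 6)
  Token 7: 'often' -> NEW (unique so far: 7)
  Token 8: 'inside' -> NEW (unique so far: 8)
  Token 9: 'artist' -> NEW (unique so far: 9)
Unique types: ('artist', 'but', 'inside', 'jumps', 'lost', 'often', 'quick', 'rarely', 'these')
Vocabulary size: 9

9


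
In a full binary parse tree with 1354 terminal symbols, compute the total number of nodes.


Leaf nodes (terminals): 1354
Internal nodes = n - 1 = 1354 - 1 = 1353
Total = leaves + internal = 1354 + 1353 = 2707

2707


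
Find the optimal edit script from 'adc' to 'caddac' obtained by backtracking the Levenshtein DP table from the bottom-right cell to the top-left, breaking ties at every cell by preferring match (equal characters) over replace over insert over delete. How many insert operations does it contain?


Edit distance = 3. Backtracking from cell (3, 6) with preference match > replace > insert > delete,
then listing the resulting alignment 'adc' -> 'caddac' left to right:
  Step 1: insert 'c' [insertion #1]
  Step 2: keep 'a'
  Step 3: insert 'd' [insertion #2]
  Step 4: keep 'd'
  Step 5: insert 'a' [insertion #3]
  Step 6: keep 'c'
Total insertions: 3

3


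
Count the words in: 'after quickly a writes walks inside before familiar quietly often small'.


Counting words by splitting on spaces:
  Word 1: 'after'
  Word 2: 'quickly'
  Word 3: 'a'
  Word 4: 'writes'
  Word 5: 'walks'
  Word 6: 'inside'
  Word 7: 'before'
  Word 8: 'familiar'
  Word 9: 'quietly'
  Word 10: 'often'
  Word 11: 'small'
Total words: 11

11


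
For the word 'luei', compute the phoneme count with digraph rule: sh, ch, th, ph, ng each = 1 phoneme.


Parsing 'luei' greedily, digraphs first:
  'l' -> consonant phoneme (phonemes so far: 1)
  'u' -> vowel phoneme (phonemes so far: 2)
  'e' -> vowel phoneme (phonemes so far: 3)
  'i' -> vowel phoneme (phonemes so far: 4)
Total phonemes: 4

4


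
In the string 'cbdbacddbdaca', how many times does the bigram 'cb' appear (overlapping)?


Scanning 'cbdbacddbdaca' for bigram 'cb':
  Position 0: 'cb' -> MATCH
  Position 1: 'bd' -> no
  Position 2: 'db' -> no
  Position 3: 'ba' -> no
  Position 4: 'ac' -> no
  Position 5: 'cd' -> no
  Position 6: 'dd' -> no
  Position 7: 'db' -> no
  Position 8: 'bd' -> no
  Position 9: 'da' -> no
  Position 10: 'ac' -> no
  Position 11: 'ca' -> no
Total matches: 1

1


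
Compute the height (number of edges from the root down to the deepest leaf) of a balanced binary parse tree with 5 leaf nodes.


In a balanced binary tree with n leaves the deepest leaf is ceil(log2(n)) edges below the root.
log2(5) = 2.3219
ceil(2.3219) = 3
height (edges) = 3

3


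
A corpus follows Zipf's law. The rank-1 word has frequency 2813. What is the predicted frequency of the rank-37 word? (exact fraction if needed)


Zipf's law: freq(rank) = f1 / rank
f1 = 2813, rank = 37
freq = 2813 / 37
GCD(2813, 37) = 1
Simplified: 2813/37

2813/37


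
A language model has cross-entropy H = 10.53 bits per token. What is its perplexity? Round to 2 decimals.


Perplexity formula: PP = 2^H
H = 10.53
PP = 2^10.53
Decompose: 2^10.53 = 2^10 * 2^0.53
2^10 = 1024, 2^0.53 ~ 1.4439292
PP ~ 1024 * 1.4439292 = 1478.5835008
Rounded to 2 decimals: 1478.58

1478.58


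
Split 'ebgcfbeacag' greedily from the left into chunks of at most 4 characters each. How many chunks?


'ebgcfbeacag' has 11 characters.
Chunking with max size 4:
  Chunk 1: 'ebgc' (positions 0-3)
  Chunk 2: 'fbea' (positions 4-7)
  Chunk 3: 'cag' (positions 8-10)
Total chunks: ceil(11 / 4) = 3

3


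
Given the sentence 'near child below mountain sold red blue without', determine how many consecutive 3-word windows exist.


Word trigrams from [8] words:
  Trigram 1: (near child below)
  Trigram 2: (child below mountain)
  Trigram 3: (below mountain sold)
  Trigram 4: (mountain sold red)
  Trigram 5: (sold red blue)
  Trigram 6: (red blue without)
Total word trigrams: 8 - 2 = 6

6


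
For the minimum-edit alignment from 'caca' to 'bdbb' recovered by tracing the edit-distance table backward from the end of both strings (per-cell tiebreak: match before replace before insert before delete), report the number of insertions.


Edit distance = 4. Backtracking from cell (4, 4) with preference match > replace > insert > delete,
then listing the resulting alignment 'caca' -> 'bdbb' left to right:
  Step 1: replace c->b
  Step 2: replace a->d
  Step 3: replace c->b
  Step 4: replace a->b
Total insertions: 0

0


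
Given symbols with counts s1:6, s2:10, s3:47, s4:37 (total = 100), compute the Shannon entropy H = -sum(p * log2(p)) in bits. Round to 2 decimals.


Computing entropy H = -sum(p_i * log2(p_i)):
  s1: p = 6/100 = 0.0600, -p*log2(p) = 0.2435
  s2: p = 10/100 = 0.1000, -p*log2(p) = 0.3322
  s3: p = 47/100 = 0.4700, -p*log2(p) = 0.5120
  s4: p = 37/100 = 0.3700, -p*log2(p) = 0.5307
H = sum of terms = 1.6184
Rounded to 2 decimals: 1.62

1.62


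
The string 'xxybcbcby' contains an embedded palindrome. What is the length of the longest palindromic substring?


Scanning 'xxybcbcby' for palindromic substrings.
Substring at positions 2-8: 'ybcbcby'.
Check: reverse('ybcbcby') = 'ybcbcby' -> palindrome confirmed.
Neighbouring characters ('x' / '-') break symmetry, so it cannot extend further.
No longer palindromic substring exists; longest length = 7

7


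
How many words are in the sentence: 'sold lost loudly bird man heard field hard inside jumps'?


Counting words by splitting on spaces:
  Word 1: 'sold'
  Word 2: 'lost'
  Word 3: 'loudly'
  Word 4: 'bird'
  Word 5: 'man'
  Word 6: 'heard'
  Word 7: 'field'
  Word 8: 'hard'
  Word 9: 'inside'
  Word 10: 'jumps'
Total words: 10

10


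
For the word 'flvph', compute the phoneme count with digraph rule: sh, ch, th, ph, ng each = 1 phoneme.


Parsing 'flvph' greedily, digraphs first:
  'f' -> consonant phoneme (phonemes so far: 1)
  'l' -> consonant phoneme (phonemes so far: 2)
  'v' -> consonant phoneme (phonemes so far: 3)
  'ph' -> digraph (1 consonant phoneme) (phonemes so far: 4)
Total phonemes: 4

4


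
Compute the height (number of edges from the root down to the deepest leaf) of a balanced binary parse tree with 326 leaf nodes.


In a balanced binary tree with n leaves the deepest leaf is ceil(log2(n)) edges below the root.
log2(326) = 8.3487
ceil(8.3487) = 9
height (edges) = 9

9


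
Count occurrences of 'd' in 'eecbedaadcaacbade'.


Scanning 'eecbedaadcaacbade' for 'd':
  Position 5: 'd' -> MATCH (count: 1)
  Position 8: 'd' -> MATCH (count: 2)
  Position 15: 'd' -> MATCH (count: 3)
Total occurrences of 'd': 3

3


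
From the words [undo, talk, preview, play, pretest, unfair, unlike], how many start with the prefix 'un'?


Checking each word for prefix 'un':
  'undo' -> YES, starts with 'un' (count: 1)
  'talk' -> no (count: 1)
  'preview' -> no (count: 1)
  'play' -> no (count: 1)
  'pretest' -> no (count: 1)
  'unfair' -> YES, starts with 'un' (count: 2)
  'unlike' -> YES, starts with 'un' (count: 3)
Total with prefix 'un': 3

3


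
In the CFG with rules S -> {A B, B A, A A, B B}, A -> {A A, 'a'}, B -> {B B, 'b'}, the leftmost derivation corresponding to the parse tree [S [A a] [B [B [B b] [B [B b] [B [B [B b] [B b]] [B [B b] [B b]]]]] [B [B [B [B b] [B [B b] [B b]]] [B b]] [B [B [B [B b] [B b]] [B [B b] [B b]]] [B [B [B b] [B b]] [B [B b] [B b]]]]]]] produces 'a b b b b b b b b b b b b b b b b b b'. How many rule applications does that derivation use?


Every bracketed nonterminal node [X ...] in the tree is produced by exactly one rule application.
Reading the tree off as a leftmost derivation:
  Step 1: S  =>  A B   (applied S -> A B)
  Step 2: A B  =>  a B   (applied A -> a)
  Step 3: a B  =>  a B B   (applied B -> B B)
  Step 4: a B B  =>  a B B B   (applied B -> B B)
  Step 5: a B B B  =>  a b B B   (applied B -> b)
  Step 6: a b B B  =>  a b B B B   (applied B -> B B)
  Step 7: a b B B B  =>  a b b B B   (applied B -> b)
  Step 8: a b b B B  =>  a b b B B B   (applied B -> B B)
  Step 9: a b b B B B  =>  a b b B B B B   (applied B -> B B)
  Step 10: a b b B B B B  =>  a b b b B B B   (applied B -> b)
  Step 11: a b b b B B B  =>  a b b b b B B   (applied B -> b)
  Step 12: a b b b b B B  =>  a b b b b B B B   (applied B -> B B)
  Step 13: a b b b b B B B  =>  a b b b b b B B   (applied B -> b)
  Step 14: a b b b b b B B  =>  a b b b b b b B   (applied B -> b)
  Step 15: a b b b b b b B  =>  a b b b b b b B B   (applied B -> B B)
  Step 16: a b b b b b b B B  =>  a b b b b b b B B B   (applied B -> B B)
  Step 17: a b b b b b b B B B  =>  a b b b b b b B B B B   (applied B -> B B)
  Step 18: a b b b b b b B B B B  =>  a b b b b b b b B B B   (applied B -> b)
  Step 19: a b b b b b b b B B B  =>  a b b b b b b b B B B B   (applied B -> B B)
  Step 20: a b b b b b b b B B B B  =>  a b b b b b b b b B B B   (applied B -> b)
  Step 21: a b b b b b b b b B B B  =>  a b b b b b b b b b B B   (applied B -> b)
  Step 22: a b b b b b b b b b B B  =>  a b b b b b b b b b b B   (applied B -> b)
  Step 23: a b b b b b b b b b b B  =>  a b b b b b b b b b b B B   (applied B -> B B)
  Step 24: a b b b b b b b b b b B B  =>  a b b b b b b b b b b B B B   (applied B -> B B)
  Step 25: a b b b b b b b b b b B B B  =>  a b b b b b b b b b b B B B B   (applied B -> B B)
  Step 26: a b b b b b b b b b b B B B B  =>  a b b b b b b b b b b b B B B   (applied B -> b)
  Step 27: a b b b b b b b b b b b B B B  =>  a b b b b b b b b b b b b B B   (applied B -> b)
  Step 28: a b b b b b b b b b b b b B B  =>  a b b b b b b b b b b b b B B B   (applied B -> B B)
  Step 29: a b b b b b b b b b b b b B B B  =>  a b b b b b b b b b b b b b B B   (applied B -> b)
  Step 30: a b b b b b b b b b b b b b B B  =>  a b b b b b b b b b b b b b b B   (applied B -> b)
  Step 31: a b b b b b b b b b b b b b b B  =>  a b b b b b b b b b b b b b b B B   (applied B -> B B)
  Step 32: a b b b b b b b b b b b b b b B B  =>  a b b b b b b b b b b b b b b B B B   (applied B -> B B)
  Step 33: a b b b b b b b b b b b b b b B B B  =>  a b b b b b b b b b b b b b b b B B   (applied B -> b)
  Step 34: a b b b b b b b b b b b b b b b B B  =>  a b b b b b b b b b b b b b b b b B   (applied B -> b)
  Step 35: a b b b b b b b b b b b b b b b b B  =>  a b b b b b b b b b b b b b b b b B B   (applied B -> B B)
  Step 36: a b b b b b b b b b b b b b b b b B B  =>  a b b b b b b b b b b b b b b b b b B   (applied B -> b)
  Step 37: a b b b b b b b b b b b b b b b b b B  =>  a b b b b b b b b b b b b b b b b b b   (applied B -> b)
Final yield: a b b b b b b b b b b b b b b b b b b
Total rewrite steps: 37

37


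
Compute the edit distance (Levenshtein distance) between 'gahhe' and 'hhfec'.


Building DP table for s1='gahhe' (len 5) and s2='hhfec' (len 5):
       h  h  f  e  c
    0  1  2  3  4  5
  g 1  1  2  3  4  5
  a 2  2  2  3  4  5
  h 3  2  2  3  4  5
  h 4  3  2  3  4  5
  e 5  4  3  3  3  4
Edit distance = dp[5][5] = 4

4


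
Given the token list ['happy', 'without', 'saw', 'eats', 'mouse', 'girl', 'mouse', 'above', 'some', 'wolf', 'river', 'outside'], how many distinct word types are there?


Listing all tokens and tracking unique types:
  Token 1: 'happy' -> NEW (unique so far: 1)
  Token 2: 'without' -> NEW (unique so far: 2)
  Token 3: 'saw' -> NEW (unique so far: 3)
  Token 4: 'eats' -> NEW (unique so far: 4)
  Token 5: 'mouse' -> NEW (unique so far: 5)
  Token 6: 'girl' -> NEW (unique so far: 6)
  Token 7: 'mouse' -> duplicate (unique so far: 6)
  Token 8: 'above' -> NEW (unique so far: 7)
  Token 9: 'some' -> NEW (unique so far: 8)
  Token 10: 'wolf' -> NEW (unique so far: 9)
  Token 11: 'river' -> NEW (unique so far: 10)
  Token 12: 'outside' -> NEW (unique so far: 11)
Unique types: ('above', 'eats', 'girl', 'happy', 'mouse', 'outside', 'river', 'saw', 'some', 'without', 'wolf')
Vocabulary size: 11

11


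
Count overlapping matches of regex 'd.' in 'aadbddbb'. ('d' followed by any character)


Pattern: d. means 'd' followed by any character.
Scanning 'aadbddbb' position-by-position:
  Pos 0: window 'aa' -> no
  Pos 1: window 'ad' -> no
  Pos 2: window 'db' -> MATCH
  Pos 3: window 'bd' -> no
  Pos 4: window 'dd' -> MATCH
  Pos 5: window 'db' -> MATCH
  Pos 6: window 'bb' -> no
  Pos 7: window 'b' -> no
Total matches: 3

3


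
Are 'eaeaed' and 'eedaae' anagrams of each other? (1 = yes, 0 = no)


Sort characters of 'eaeaed': 'aadeee'
Sort characters of 'eedaae': 'aadeee'
Sorted forms match -> they ARE anagrams
Result: 1

1


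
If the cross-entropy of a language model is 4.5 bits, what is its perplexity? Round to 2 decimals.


Perplexity formula: PP = 2^H
H = 4.5
PP = 2^4.5
Decompose: 2^4.5 = 2^4 * 2^0.5 = 2^4 * sqrt(2)
2^4 = 16, sqrt(2) ~ 1.4142136
PP ~ 16 * 1.4142136 = 22.6274176
Rounded to 2 decimals: 22.63

22.63


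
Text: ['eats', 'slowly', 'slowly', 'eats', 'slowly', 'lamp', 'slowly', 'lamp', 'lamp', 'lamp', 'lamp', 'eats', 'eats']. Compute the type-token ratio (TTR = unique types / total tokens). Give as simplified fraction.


Tokens: 13
Unique types: ('eats', 'lamp', 'slowly') = 3
TTR = 3/13
Already in lowest terms.

3/13


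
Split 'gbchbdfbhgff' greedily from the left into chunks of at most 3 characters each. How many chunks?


'gbchbdfbhgff' has 12 characters.
Chunking with max size 3:
  Chunk 1: 'gbc' (positions 0-2)
  Chunk 2: 'hbd' (positions 3-5)
  Chunk 3: 'fbh' (positions 6-8)
  Chunk 4: 'gff' (positions 9-11)
Total chunks: ceil(12 / 3) = 4

4


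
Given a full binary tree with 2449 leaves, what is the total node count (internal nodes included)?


Leaf nodes (terminals): 2449
Internal nodes = n - 1 = 2449 - 1 = 2448
Total = leaves + internal = 2449 + 2448 = 4897

4897


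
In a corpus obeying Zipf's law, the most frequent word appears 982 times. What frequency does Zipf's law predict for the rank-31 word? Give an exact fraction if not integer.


Zipf's law: freq(rank) = f1 / rank
f1 = 982, rank = 31
freq = 982 / 31
GCD(982, 31) = 1
Simplified: 982/31

982/31


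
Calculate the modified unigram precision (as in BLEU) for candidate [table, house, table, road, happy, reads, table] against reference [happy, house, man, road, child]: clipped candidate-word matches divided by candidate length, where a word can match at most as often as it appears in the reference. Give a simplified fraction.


Reference word counts: {'child': 1, 'happy': 1, 'house': 1, 'man': 1, 'road': 1}
Checking each candidate word (with clipping):
  'table' -> not in reference -> no match (matches: 0)
  'house' -> in reference (ref count 1, used 1/1) -> match (matches: 1)
  'table' -> not in reference -> no match (matches: 1)
  'road' -> in reference (ref count 1, used 1/1) -> match (matches: 2)
  'happy' -> in reference (ref count 1, used 1/1) -> match (matches: 3)
  'reads' -> not in reference -> no match (matches: 3)
  'table' -> not in reference -> no match (matches: 3)
Clipped matches: 3, Candidate length: 7
Precision = 3/7

3/7


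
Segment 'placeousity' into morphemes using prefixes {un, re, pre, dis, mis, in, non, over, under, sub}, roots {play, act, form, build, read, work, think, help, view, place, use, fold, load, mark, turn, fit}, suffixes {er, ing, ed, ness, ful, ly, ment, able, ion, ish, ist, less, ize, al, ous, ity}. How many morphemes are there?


Segmenting 'placeousity' against the inventory:
  'place' -> root (morpheme 1)
  'ous' -> suffix (morpheme 2)
  'ity' -> suffix (morpheme 3)
Total morphemes: 3

3


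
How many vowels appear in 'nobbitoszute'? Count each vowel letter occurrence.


Scanning each character of 'nobbitoszute':
  Position 1: 'n' -> consonant (running count: 0)
  Position 2: 'o' -> vowel (running count: 1)
  Position 3: 'b' -> consonant (running count: 1)
  Position 4: 'b' -> consonant (running count: 1)
  Position 5: 'i' -> vowel (running count: 2)
  Position 6: 't' -> consonant (running count: 2)
  Position 7: 'o' -> vowel (running count: 3)
  Position 8: 's' -> consonant (running count: 3)
  Position 9: 'z' -> consonant (running count: 3)
  Position 10: 'u' -> vowel (running count: 4)
  Position 11: 't' -> consonant (running count: 4)
  Position 12: 'e' -> vowel (running count: 5)
Total vowels: 5

5


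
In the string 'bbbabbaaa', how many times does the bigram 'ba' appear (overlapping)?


Scanning 'bbbabbaaa' for bigram 'ba':
  Position 0: 'bb' -> no
  Position 1: 'bb' -> no
  Position 2: 'ba' -> MATCH
  Position 3: 'ab' -> no
  Position 4: 'bb' -> no
  Position 5: 'ba' -> MATCH
  Position 6: 'aa' -> no
  Position 7: 'aa' -> no
Total matches: 2

2


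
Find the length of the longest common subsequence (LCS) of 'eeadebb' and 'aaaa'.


DP table for LCS of 'eeadebb' and 'aaaa':
       a  a  a  a
    0  0  0  0  0
  e 0  0  0  0  0
  e 0  0  0  0  0
  a 0  1  1  1  1
  d 0  1  1  1  1
  e 0  1  1  1  1
  b 0  1  1  1  1
  b 0  1  1  1  1
LCS: 'a'
LCS length = 1

1


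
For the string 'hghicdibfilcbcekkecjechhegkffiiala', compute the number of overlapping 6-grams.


String 'hghicdibfilcbcekkecjechhegkffiiala' has length L = 34.
Number of overlapping n-grams = L - n + 1
Substituting: 34 - 6 + 1 = 29

29


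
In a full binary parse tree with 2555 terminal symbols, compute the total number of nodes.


Leaf nodes (terminals): 2555
Internal nodes = n - 1 = 2555 - 1 = 2554
Total = leaves + internal = 2555 + 2554 = 5109

5109


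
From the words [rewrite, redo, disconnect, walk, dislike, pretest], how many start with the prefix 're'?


Checking each word for prefix 're':
  'rewrite' -> YES, starts with 're' (count: 1)
  'redo' -> YES, starts with 're' (count: 2)
  'disconnect' -> no (count: 2)
  'walk' -> no (count: 2)
  'dislike' -> no (count: 2)
  'pretest' -> no (count: 2)
Total with prefix 're': 2

2


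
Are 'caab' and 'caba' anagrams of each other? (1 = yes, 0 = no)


Sort characters of 'caab': 'aabc'
Sort characters of 'caba': 'aabc'
Sorted forms match -> they ARE anagrams
Result: 1

1


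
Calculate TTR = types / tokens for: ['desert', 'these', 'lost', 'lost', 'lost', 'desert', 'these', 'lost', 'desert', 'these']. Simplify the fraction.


Tokens: 10
Unique types: ('desert', 'lost', 'these') = 3
TTR = 3/10
Already in lowest terms.

3/10


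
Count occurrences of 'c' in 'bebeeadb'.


Scanning 'bebeeadb' for 'c':
  No matches found.
Total occurrences of 'c': 0

0


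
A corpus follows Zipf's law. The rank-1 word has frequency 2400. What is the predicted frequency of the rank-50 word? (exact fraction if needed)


Zipf's law: freq(rank) = f1 / rank
f1 = 2400, rank = 50
freq = 2400 / 50
= 48

48


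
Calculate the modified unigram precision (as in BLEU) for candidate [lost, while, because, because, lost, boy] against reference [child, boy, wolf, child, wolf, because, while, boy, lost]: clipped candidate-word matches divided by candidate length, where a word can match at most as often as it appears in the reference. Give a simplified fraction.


Reference word counts: {'because': 1, 'boy': 2, 'child': 2, 'lost': 1, 'while': 1, 'wolf': 2}
Checking each candidate word (with clipping):
  'lost' -> in reference (ref count 1, used 1/1) -> match (matches: 1)
  'while' -> in reference (ref count 1, used 1/1) -> match (matches: 2)
  'because' -> in reference (ref count 1, used 1/1) -> match (matches: 3)
  'because' -> ref count 1 already used up (1/1) -> clipped, no match (matches: 3)
  'lost' -> ref count 1 already used up (1/1) -> clipped, no match (matches: 3)
  'boy' -> in reference (ref count 2, used 1/2) -> match (matches: 4)
Clipped matches: 4, Candidate length: 6
Precision = 4/6 = 2/3

2/3


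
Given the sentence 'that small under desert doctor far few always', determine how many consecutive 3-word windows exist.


Word trigrams from [8] words:
  Trigram 1: (that small under)
  Trigram 2: (small under desert)
  Trigram 3: (under desert doctor)
  Trigram 4: (desert doctor far)
  Trigram 5: (doctor far few)
  Trigram 6: (far few always)
Total word trigrams: 8 - 2 = 6

6


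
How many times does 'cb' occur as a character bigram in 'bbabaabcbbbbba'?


Scanning 'bbabaabcbbbbba' for bigram 'cb':
  Position 0: 'bb' -> no
  Position 1: 'ba' -> no
  Position 2: 'ab' -> no
  Position 3: 'ba' -> no
  Position 4: 'aa' -> no
  Position 5: 'ab' -> no
  Position 6: 'bc' -> no
  Position 7: 'cb' -> MATCH
  Position 8: 'bb' -> no
  Position 9: 'bb' -> no
  Position 10: 'bb' -> no
  Position 11: 'bb' -> no
  Position 12: 'ba' -> no
Total matches: 1

1


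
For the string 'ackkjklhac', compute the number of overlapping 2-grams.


String 'ackkjklhac' has length L = 10.
Number of overlapping n-grams = L - n + 1
Substituting: 10 - 2 + 1 = 9

9


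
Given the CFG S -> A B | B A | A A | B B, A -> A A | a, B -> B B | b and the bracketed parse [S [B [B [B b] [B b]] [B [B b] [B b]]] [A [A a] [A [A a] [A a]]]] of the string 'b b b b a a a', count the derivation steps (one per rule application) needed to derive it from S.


Every bracketed nonterminal node [X ...] in the tree is produced by exactly one rule application.
Reading the tree off as a leftmost derivation:
  Step 1: S  =>  B A   (applied S -> B A)
  Step 2: B A  =>  B B A   (applied B -> B B)
  Step 3: B B A  =>  B B B A   (applied B -> B B)
  Step 4: B B B A  =>  b B B A   (applied B -> b)
  Step 5: b B B A  =>  b b B A   (applied B -> b)
  Step 6: b b B A  =>  b b B B A   (applied B -> B B)
  Step 7: b b B B A  =>  b b b B A   (applied B -> b)
  Step 8: b b b B A  =>  b b b b A   (applied B -> b)
  Step 9: b b b b A  =>  b b b b A A   (applied A -> A A)
  Step 10: b b b b A A  =>  b b b b a A   (applied A -> a)
  Step 11: b b b b a A  =>  b b b b a A A   (applied A -> A A)
  Step 12: b b b b a A A  =>  b b b b a a A   (applied A -> a)
  Step 13: b b b b a a A  =>  b b b b a a a   (applied A -> a)
Final yield: b b b b a a a
Total rewrite steps: 13

13


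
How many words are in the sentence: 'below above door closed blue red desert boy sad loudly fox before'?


Counting words by splitting on spaces:
  Word 1: 'below'
  Word 2: 'above'
  Word 3: 'door'
  Word 4: 'closed'
  Word 5: 'blue'
  Word 6: 'red'
  Word 7: 'desert'
  Word 8: 'boy'
  Word 9: 'sad'
  Word 10: 'loudly'
  Word 11: 'fox'
  Word 12: 'before'
Total words: 12

12


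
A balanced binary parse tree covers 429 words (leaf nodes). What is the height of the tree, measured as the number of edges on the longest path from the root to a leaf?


In a balanced binary tree with n leaves the deepest leaf is ceil(log2(n)) edges below the root.
log2(429) = 8.7448
ceil(8.7448) = 9
height (edges) = 9

9


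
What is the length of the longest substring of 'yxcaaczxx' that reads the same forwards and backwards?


Scanning 'yxcaaczxx' for palindromic substrings.
Substring at positions 2-5: 'caac'.
Check: reverse('caac') = 'caac' -> palindrome confirmed.
Neighbouring characters ('x' / 'z') break symmetry, so it cannot extend further.
No longer palindromic substring exists; longest length = 4

4


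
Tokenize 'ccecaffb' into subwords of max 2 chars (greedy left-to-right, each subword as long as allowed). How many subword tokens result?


'ccecaffb' has 8 characters.
Chunking with max size 2:
  Chunk 1: 'cc' (positions 0-1)
  Chunk 2: 'ec' (positions 2-3)
  Chunk 3: 'af' (positions 4-5)
  Chunk 4: 'fb' (positions 6-7)
Total chunks: ceil(8 / 2) = 4

4


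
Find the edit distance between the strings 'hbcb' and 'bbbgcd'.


Building DP table for s1='hbcb' (len 4) and s2='bbbgcd' (len 6):
       b  b  b  g  c  d
    0  1  2  3  4  5  6
  h 1  1  2  3  4  5  6
  b 2  1  1  2  3  4  5
  c 3  2  2  2  3  3  4
  b 4  3  2  2  3  4  4
Edit distance = dp[4][6] = 4

4


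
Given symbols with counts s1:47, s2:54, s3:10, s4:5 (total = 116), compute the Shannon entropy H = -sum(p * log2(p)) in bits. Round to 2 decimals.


Computing entropy H = -sum(p_i * log2(p_i)):
  s1: p = 47/116 = 0.4052, -p*log2(p) = 0.5281
  s2: p = 54/116 = 0.4655, -p*log2(p) = 0.5135
  s3: p = 10/116 = 0.0862, -p*log2(p) = 0.3048
  s4: p = 5/116 = 0.0431, -p*log2(p) = 0.1955
H = sum of terms = 1.5419
Rounded to 2 decimals: 1.54

1.54


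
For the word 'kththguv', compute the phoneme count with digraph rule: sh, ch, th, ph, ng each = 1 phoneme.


Parsing 'kththguv' greedily, digraphs first:
  'k' -> consonant phoneme (phonemes so far: 1)
  'th' -> digraph (1 consonant phoneme) (phonemes so far: 2)
  'th' -> digraph (1 consonant phoneme) (phonemes so far: 3)
  'g' -> consonant phoneme (phonemes so far: 4)
  'u' -> vowel phoneme (phonemes so far: 5)
  'v' -> consonant phoneme (phonemes so far: 6)
Total phonemes: 6

6


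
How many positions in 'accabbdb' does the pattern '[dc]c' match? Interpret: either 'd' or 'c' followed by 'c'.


Pattern: [dc]c means either 'd' or 'c' followed by 'c'.
Scanning 'accabbdb' position-by-position:
  Pos 0: window 'ac' -> no
  Pos 1: window 'cc' -> MATCH
  Pos 2: window 'ca' -> no
  Pos 3: window 'ab' -> no
  Pos 4: window 'bb' -> no
  Pos 5: window 'bd' -> no
  Pos 6: window 'db' -> no
  Pos 7: window 'b' -> no
Total matches: 1

1


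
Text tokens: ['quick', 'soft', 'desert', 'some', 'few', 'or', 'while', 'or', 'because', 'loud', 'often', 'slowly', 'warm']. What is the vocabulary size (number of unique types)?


Listing all tokens and tracking unique types:
  Token 1: 'quick' -> NEW (unique so far: 1)
  Token 2: 'soft' -> NEW (unique so far: 2)
  Token 3: 'desert' -> NEW (unique so far: 3)
  Token 4: 'some' -> NEW (unique so far: 4)
  Token 5: 'few' -> NEW (unique so far: 5)
  Token 6: 'or' -> NEW (unique so far: 6)
  Token 7: 'while' -> NEW (unique so far: 7)
  Token 8: 'or' -> duplicate (unique so far: 7)
  Token 9: 'because' -> NEW (unique so far: 8)
  Token 10: 'loud' -> NEW (unique so far: 9)
  Token 11: 'often' -> NEW (unique so far: 10)
  Token 12: 'slowly' -> NEW (unique so far: 11)
  Token 13: 'warm' -> NEW (unique so far: 12)
Unique types: ('because', 'desert', 'few', 'loud', 'often', 'or', 'quick', 'slowly', 'soft', 'some', 'warm', 'while')
Vocabulary size: 12

12


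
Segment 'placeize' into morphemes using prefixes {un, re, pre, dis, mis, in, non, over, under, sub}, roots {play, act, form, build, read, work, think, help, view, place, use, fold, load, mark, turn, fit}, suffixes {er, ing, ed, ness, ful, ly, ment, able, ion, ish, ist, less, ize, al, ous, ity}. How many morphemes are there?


Segmenting 'placeize' against the inventory:
  'place' -> root (morpheme 1)
  'ize' -> suffix (morpheme 2)
Total morphemes: 2

2


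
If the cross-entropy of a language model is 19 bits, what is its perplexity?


Perplexity formula: PP = 2^H
H = 19
PP = 2^19
PP = 2^19 = 524288

524288


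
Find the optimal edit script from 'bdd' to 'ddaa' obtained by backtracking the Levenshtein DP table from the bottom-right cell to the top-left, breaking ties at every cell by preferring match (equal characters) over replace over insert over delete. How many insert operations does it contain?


Edit distance = 3. Backtracking from cell (3, 4) with preference match > replace > insert > delete,
then listing the resulting alignment 'bdd' -> 'ddaa' left to right:
  Step 1: replace b->d
  Step 2: keep 'd'
  Step 3: insert 'a' [insertion #1]
  Step 4: replace d->a
Total insertions: 1

1


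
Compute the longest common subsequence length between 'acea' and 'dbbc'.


DP table for LCS of 'acea' and 'dbbc':
       d  b  b  c
    0  0  0  0  0
  a 0  0  0  0  0
  c 0  0  0  0  1
  e 0  0  0  0  1
  a 0  0  0  0  1
LCS: 'c'
LCS length = 1

1


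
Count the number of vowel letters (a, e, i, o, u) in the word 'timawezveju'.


Scanning each character of 'timawezveju':
  Position 1: 't' -> consonant (running count: 0)
  Position 2: 'i' -> vowel (running count: 1)
  Position 3: 'm' -> consonant (running count: 1)
  Position 4: 'a' -> vowel (running count: 2)
  Position 5: 'w' -> consonant (running count: 2)
  Position 6: 'e' -> vowel (running count: 3)
  Position 7: 'z' -> consonant (running count: 3)
  Position 8: 'v' -> consonant (running count: 3)
  Position 9: 'e' -> vowel (running count: 4)
  Position 10: 'j' -> consonant (running count: 4)
  Position 11: 'u' -> vowel (running count: 5)
Total vowels: 5

5


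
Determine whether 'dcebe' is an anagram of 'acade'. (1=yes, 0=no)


Sort characters of 'dcebe': 'bcdee'
Sort characters of 'acade': 'aacde'
Sorted forms differ -> they are NOT anagrams
Result: 0

0


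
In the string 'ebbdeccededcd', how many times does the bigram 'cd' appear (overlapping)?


Scanning 'ebbdeccededcd' for bigram 'cd':
  Position 0: 'eb' -> no
  Position 1: 'bb' -> no
  Position 2: 'bd' -> no
  Position 3: 'de' -> no
  Position 4: 'ec' -> no
  Position 5: 'cc' -> no
  Position 6: 'ce' -> no
  Position 7: 'ed' -> no
  Position 8: 'de' -> no
  Position 9: 'ed' -> no
  Position 10: 'dc' -> no
  Position 11: 'cd' -> MATCH
Total matches: 1

1


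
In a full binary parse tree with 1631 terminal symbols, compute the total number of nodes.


Leaf nodes (terminals): 1631
Internal nodes = n - 1 = 1631 - 1 = 1630
Total = leaves + internal = 1631 + 1630 = 3261

3261


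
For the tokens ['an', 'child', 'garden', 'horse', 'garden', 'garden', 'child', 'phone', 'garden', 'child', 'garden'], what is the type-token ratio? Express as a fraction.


Tokens: 11
Unique types: ('an', 'child', 'garden', 'horse', 'phone') = 5
TTR = 5/11
Already in lowest terms.

5/11


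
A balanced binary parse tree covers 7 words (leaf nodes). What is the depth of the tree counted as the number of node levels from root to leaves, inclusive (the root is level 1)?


In a balanced binary tree with n leaves the deepest leaf is ceil(log2(n)) edges below the root,
so counting node levels inclusive of root and leaves gives ceil(log2(n)) + 1 levels.
log2(7) = 2.8074
ceil(2.8074) = 3
levels = 3 + 1 = 4

4


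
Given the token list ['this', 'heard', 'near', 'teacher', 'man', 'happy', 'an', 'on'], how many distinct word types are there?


Listing all tokens and tracking unique types:
  Token 1: 'this' -> NEW (unique so far: 1)
  Token 2: 'heard' -> NEW (unique so far: 2)
  Token 3: 'near' -> NEW (unique so far: 3)
  Token 4: 'teacher' -> NEW (unique so far: 4)
  Token 5: 'man' -> NEW (unique so far: 5)
  Token 6: 'happy' -> NEW (unique so far: 6)
  Token 7: 'an' -> NEW (unique so far: 7)
  Token 8: 'on' -> NEW (unique so far: 8)
Unique types: ('an', 'happy', 'heard', 'man', 'near', 'on', 'teacher', 'this')
Vocabulary size: 8

8


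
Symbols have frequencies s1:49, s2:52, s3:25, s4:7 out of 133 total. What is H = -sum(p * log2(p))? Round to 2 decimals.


Computing entropy H = -sum(p_i * log2(p_i)):
  s1: p = 49/133 = 0.3684, -p*log2(p) = 0.5307
  s2: p = 52/133 = 0.3910, -p*log2(p) = 0.5297
  s3: p = 25/133 = 0.1880, -p*log2(p) = 0.4533
  s4: p = 7/133 = 0.0526, -p*log2(p) = 0.2236
H = sum of terms = 1.7373
Rounded to 2 decimals: 1.74

1.74


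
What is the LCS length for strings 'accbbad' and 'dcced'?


DP table for LCS of 'accbbad' and 'dcced':
       d  c  c  e  d
    0  0  0  0  0  0
  a 0  0  0  0  0  0
  c 0  0  1  1  1  1
  c 0  0  1  2  2  2
  b 0  0  1  2  2  2
  b 0  0  1  2  2  2
  a 0  0  1  2  2  2
  d 0  1  1  2  2  3
LCS: 'ccd'
LCS length = 3

3


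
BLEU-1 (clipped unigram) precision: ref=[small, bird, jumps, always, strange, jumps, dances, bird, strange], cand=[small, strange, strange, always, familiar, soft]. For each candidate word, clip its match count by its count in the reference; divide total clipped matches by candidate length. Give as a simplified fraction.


Reference word counts: {'always': 1, 'bird': 2, 'dances': 1, 'jumps': 2, 'small': 1, 'strange': 2}
Checking each candidate word (with clipping):
  'small' -> in reference (ref count 1, used 1/1) -> match (matches: 1)
  'strange' -> in reference (ref count 2, used 1/2) -> match (matches: 2)
  'strange' -> in reference (ref count 2, used 2/2) -> match (matches: 3)
  'always' -> in reference (ref count 1, used 1/1) -> match (matches: 4)
  'familiar' -> not in reference -> no match (matches: 4)
  'soft' -> not in reference -> no match (matches: 4)
Clipped matches: 4, Candidate length: 6
Precision = 4/6 = 2/3

2/3


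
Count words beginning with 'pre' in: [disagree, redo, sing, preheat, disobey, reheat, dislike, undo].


Checking each word for prefix 'pre':
  'disagree' -> no (count: 0)
  'redo' -> no (count: 0)
  'sing' -> no (count: 0)
  'preheat' -> YES, starts with 'pre' (count: 1)
  'disobey' -> no (count: 1)
  'reheat' -> no (count: 1)
  'dislike' -> no (count: 1)
  'undo' -> no (count: 1)
Total with prefix 'pre': 1

1


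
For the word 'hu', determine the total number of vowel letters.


Scanning each character of 'hu':
  Position 1: 'h' -> consonant (running count: 0)
  Position 2: 'u' -> vowel (running count: 1)
Total vowels: 1

1


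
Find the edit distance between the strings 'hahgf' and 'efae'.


Building DP table for s1='hahgf' (len 5) and s2='efae' (len 4):
       e  f  a  e
    0  1  2  3  4
  h 1  1  2  3  4
  a 2  2  2  2  3
  h 3  3  3  3  3
  g 4  4  4  4  4
  f 5  5  4  5  5
Edit distance = dp[5][4] = 5

5


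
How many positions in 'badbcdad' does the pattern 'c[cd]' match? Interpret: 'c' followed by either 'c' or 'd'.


Pattern: c[cd] means 'c' followed by either 'c' or 'd'.
Scanning 'badbcdad' position-by-position:
  Pos 0: window 'ba' -> no
  Pos 1: window 'ad' -> no
  Pos 2: window 'db' -> no
  Pos 3: window 'bc' -> no
  Pos 4: window 'cd' -> MATCH
  Pos 5: window 'da' -> no
  Pos 6: window 'ad' -> no
  Pos 7: window 'd' -> no
Total matches: 1

1


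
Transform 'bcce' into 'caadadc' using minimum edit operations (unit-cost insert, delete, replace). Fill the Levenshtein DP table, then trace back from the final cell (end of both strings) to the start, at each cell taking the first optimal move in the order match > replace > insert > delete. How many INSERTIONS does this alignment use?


Edit distance = 7. Backtracking from cell (4, 7) with preference match > replace > insert > delete,
then listing the resulting alignment 'bcce' -> 'caadadc' left to right:
  Step 1: insert 'c' [insertion #1]
  Step 2: insert 'a' [insertion #2]
  Step 3: insert 'a' [insertion #3]
  Step 4: replace b->d
  Step 5: replace c->a
  Step 6: replace c->d
  Step 7: replace e->c
Total insertions: 3

3


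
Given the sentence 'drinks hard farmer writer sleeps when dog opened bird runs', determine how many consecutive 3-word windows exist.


Word trigrams from [10] words:
  Trigram 1: (drinks hard farmer)
  Trigram 2: (hard farmer writer)
  Trigram 3: (farmer writer sleeps)
  Trigram 4: (writer sleeps when)
  Trigram 5: (sleeps when dog)
  Trigram 6: (when dog opened)
  Trigram 7: (dog opened bird)
  Trigram 8: (opened bird runs)
Total word trigrams: 10 - 2 = 8

8


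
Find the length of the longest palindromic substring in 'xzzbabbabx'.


Scanning 'xzzbabbabx' for palindromic substrings.
Substring at positions 3-8: 'babbab'.
Check: reverse('babbab') = 'babbab' -> palindrome confirmed.
Neighbouring characters ('z' / 'x') break symmetry, so it cannot extend further.
No longer palindromic substring exists; longest length = 6

6


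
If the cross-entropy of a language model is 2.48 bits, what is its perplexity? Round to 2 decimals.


Perplexity formula: PP = 2^H
H = 2.48
PP = 2^2.48
Decompose: 2^2.48 = 2^2 * 2^0.48
2^2 = 4, 2^0.48 ~ 1.3947437
PP ~ 4 * 1.3947437 = 5.5789748
Rounded to 2 decimals: 5.58

5.58


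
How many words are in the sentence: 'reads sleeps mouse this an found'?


Counting words by splitting on spaces:
  Word 1: 'reads'
  Word 2: 'sleeps'
  Word 3: 'mouse'
  Word 4: 'this'
  Word 5: 'an'
  Word 6: 'found'
Total words: 6

6


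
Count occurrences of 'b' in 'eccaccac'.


Scanning 'eccaccac' for 'b':
  No matches found.
Total occurrences of 'b': 0

0


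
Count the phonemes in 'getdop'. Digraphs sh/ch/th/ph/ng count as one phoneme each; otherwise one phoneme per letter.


Parsing 'getdop' greedily, digraphs first:
  'g' -> consonant phoneme (phonemes so far: 1)
  'e' -> vowel phoneme (phonemes so far: 2)
  't' -> consonant phoneme (phonemes so far: 3)
  'd' -> consonant phoneme (phonemes so far: 4)
  'o' -> vowel phoneme (phonemes so far: 5)
  'p' -> consonant phoneme (phonemes so far: 6)
Total phonemes: 6

6


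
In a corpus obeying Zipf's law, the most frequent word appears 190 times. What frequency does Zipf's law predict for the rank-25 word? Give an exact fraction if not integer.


Zipf's law: freq(rank) = f1 / rank
f1 = 190, rank = 25
freq = 190 / 25
GCD(190, 25) = 5
Simplified: 38/5

38/5
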